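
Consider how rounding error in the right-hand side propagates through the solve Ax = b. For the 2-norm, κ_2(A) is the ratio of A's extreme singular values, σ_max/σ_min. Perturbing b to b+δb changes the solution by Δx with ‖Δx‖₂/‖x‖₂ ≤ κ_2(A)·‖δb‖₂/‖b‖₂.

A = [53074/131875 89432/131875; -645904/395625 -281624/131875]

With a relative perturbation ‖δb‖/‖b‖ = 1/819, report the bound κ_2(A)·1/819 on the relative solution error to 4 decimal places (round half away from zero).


M = AᵀA = [708069796/250430625 313826576/83476875; 313826576/83476875 139696256/27825625]. tr(M)=78613444/10017225, det(M)=614656/10017225
char-poly roots: 196/25 and 3136/400689
σ_max=√(196/25)=(14/5), σ_min=√(3136/400689)=(56/633) → κ = 31.6500
perturbation bound = 31.6500·1/819 = 0.0386

0.0386


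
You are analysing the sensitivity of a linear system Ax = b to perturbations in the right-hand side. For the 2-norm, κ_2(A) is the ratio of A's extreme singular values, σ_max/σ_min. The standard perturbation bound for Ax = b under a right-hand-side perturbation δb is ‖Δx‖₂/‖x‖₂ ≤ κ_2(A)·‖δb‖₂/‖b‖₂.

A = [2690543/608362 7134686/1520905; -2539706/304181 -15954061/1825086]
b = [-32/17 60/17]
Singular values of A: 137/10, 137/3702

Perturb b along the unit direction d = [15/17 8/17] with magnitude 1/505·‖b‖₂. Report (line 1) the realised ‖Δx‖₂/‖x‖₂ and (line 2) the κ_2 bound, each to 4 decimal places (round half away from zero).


0.7331
0.7331

from the listed singular values, σ₁ = 137/10, σ_n = 137/3702
κ = σ_max/σ_min = (137/10)/(137/3702) = 370.2000
perturbation bound = 370.2000·1/505 = 0.7331
solve Ax = b  →  x = [-0.2014 -0.2114]
‖b‖ = 4.0000, ‖x‖ = 0.2920
re-solving with b+δb shifts x by Δx of norm 0.2140
realised ‖Δx‖/‖x‖ = 0.7331
tightness: 0.7331 against a bound of 0.7331; the bound is attained (ratio 1)


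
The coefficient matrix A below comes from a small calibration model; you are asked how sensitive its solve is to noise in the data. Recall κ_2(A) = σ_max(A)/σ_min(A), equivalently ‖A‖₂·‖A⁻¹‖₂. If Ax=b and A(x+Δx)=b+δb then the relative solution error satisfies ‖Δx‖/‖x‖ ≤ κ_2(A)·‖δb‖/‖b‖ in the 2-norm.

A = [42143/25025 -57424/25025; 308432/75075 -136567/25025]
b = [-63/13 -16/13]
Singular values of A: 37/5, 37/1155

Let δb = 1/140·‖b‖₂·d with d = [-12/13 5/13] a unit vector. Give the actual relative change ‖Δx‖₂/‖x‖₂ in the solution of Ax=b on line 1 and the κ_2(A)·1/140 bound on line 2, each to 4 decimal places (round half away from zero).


largest singular value 37/5, smallest 37/1155
condition number: (37/5) ÷ (37/1155) = 231.0000
perturbation bound = 231.0000·1/140 = 1.6500
solve Ax = b  →  x = [99.6486 75.2432]
‖b‖ = 5.0000, ‖x‖ = 124.8655
re-solving with b+δb shifts x by Δx of norm 1.1149
relative error = 0.0089
so the bound overstates the realised error by a factor of ≈ 184.8010 (computed from the unrounded values)

0.0089
1.6500


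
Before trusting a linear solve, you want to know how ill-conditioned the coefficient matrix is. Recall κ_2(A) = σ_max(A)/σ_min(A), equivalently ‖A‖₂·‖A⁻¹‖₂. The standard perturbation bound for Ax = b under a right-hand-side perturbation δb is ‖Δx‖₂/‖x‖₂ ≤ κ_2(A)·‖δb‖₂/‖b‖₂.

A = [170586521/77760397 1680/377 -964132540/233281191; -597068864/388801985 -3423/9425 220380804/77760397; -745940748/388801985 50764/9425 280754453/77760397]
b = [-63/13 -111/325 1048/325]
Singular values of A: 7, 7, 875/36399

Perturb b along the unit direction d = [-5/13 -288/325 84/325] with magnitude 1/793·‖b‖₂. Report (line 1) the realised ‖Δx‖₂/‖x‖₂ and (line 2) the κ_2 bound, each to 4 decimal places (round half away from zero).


from the listed singular values, σ₁ = 7, σ_n = 875/36399
κ_2(A) = 7 / (875/36399) = 291.1920
perturbation bound = 291.1920·1/793 = 0.3672
solve Ax = b  →  x = [109.7808 -0.0837 59.3537]
‖b‖₂ = 5.8310 and ‖x‖₂ = 124.7986
δb = ε·‖b‖·d = [-0.0028 -0.0065 0.0019]; solving A·Δx = δb gives ‖Δx‖ = 0.3059
relative error = 0.0025
so the bound overstates the realised error by a factor of ≈ 149.8195 (computed from the unrounded values)

0.0025
0.3672


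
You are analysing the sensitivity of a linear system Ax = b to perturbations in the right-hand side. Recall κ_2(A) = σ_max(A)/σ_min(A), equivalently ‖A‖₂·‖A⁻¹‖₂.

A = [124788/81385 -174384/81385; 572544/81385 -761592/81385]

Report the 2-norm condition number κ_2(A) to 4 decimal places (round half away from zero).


M = AᵀA = [40854096/788045 -54468288/788045; -54468288/788045 72627264/788045]. tr(M)=22696272/157609, det(M)=82944/157609
char-poly roots: 144 and 576/157609
κ_2(A) = √(λ_max/λ_min) = √(144 / (576/157609)) = 198.5000

198.5000


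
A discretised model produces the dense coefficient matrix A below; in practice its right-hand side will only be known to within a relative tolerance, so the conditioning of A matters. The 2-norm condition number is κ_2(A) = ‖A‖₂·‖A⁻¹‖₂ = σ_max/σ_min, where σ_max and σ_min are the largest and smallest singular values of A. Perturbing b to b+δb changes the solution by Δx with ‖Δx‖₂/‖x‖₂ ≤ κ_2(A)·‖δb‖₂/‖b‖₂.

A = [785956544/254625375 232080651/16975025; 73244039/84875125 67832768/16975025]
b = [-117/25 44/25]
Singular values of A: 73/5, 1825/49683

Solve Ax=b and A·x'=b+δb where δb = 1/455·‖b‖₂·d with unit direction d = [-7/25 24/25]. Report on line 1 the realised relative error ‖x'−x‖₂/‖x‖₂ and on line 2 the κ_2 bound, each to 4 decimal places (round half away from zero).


from the listed singular values, σ₁ = 73/5, σ_n = 1825/49683
condition number: (73/5) ÷ (1825/49683) = 397.4640
worst-case relative error ≤ 397.4640 × 1/455 = 0.8735
solve Ax = b  →  x = [-79.7389 17.6604]
‖b‖ = 5.0000, ‖x‖ = 81.6711
δb = ε·‖b‖·d = [-0.0031 0.0105]; solving A·Δx = δb gives ‖Δx‖ = 0.2992
dividing the unrounded norms, ‖Δx‖/‖x‖ = 0.0037
so the bound overstates the realised error by a factor of ≈ 238.4797 (computed from the unrounded values)

0.0037
0.8735


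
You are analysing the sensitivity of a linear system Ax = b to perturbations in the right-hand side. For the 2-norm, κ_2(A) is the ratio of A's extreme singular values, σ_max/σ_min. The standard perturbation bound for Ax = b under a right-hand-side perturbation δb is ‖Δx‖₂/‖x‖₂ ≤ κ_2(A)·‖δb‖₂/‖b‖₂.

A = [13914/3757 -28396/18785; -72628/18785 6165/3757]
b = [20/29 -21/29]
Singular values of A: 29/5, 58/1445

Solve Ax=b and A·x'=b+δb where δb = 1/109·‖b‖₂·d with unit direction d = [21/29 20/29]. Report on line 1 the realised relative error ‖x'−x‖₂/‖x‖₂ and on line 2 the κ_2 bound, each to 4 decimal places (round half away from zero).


1.3257
1.3257

σ_max = 29/5, σ_min = 58/1445
κ_2(A) = (29/5) / (58/1445) = 144.5000
perturbation bound = 144.5000·1/109 = 1.3257
solve Ax = b  →  x = [0.1592 -0.0663]
‖b‖₂ = 1.0000 and ‖x‖₂ = 0.1724
δb = ε·‖b‖·d = [0.0066 0.0063]; solving A·Δx = δb gives ‖Δx‖ = 0.2286
dividing the unrounded norms, ‖Δx‖/‖x‖ = 1.3257
realised/bound = 1 exactly: the bound is attained for this b and d


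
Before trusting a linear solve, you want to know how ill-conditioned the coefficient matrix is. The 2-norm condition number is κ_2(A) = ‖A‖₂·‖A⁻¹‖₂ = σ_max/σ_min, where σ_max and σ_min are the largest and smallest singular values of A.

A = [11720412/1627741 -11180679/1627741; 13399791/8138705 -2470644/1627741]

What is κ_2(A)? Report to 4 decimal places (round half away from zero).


AᵀA = [2149765517601/39404235025 -409468729824/7880847005; -409468729824/7880847005 77996231217/1576169401]; tr = 4874757786/46854025, det = 6765201/46854025
char-poly roots: 2601/25 and 2601/1874161
κ_2(A) = √(λ_max/λ_min) = √((2601/25) / (2601/1874161)) = 273.8000

273.8000


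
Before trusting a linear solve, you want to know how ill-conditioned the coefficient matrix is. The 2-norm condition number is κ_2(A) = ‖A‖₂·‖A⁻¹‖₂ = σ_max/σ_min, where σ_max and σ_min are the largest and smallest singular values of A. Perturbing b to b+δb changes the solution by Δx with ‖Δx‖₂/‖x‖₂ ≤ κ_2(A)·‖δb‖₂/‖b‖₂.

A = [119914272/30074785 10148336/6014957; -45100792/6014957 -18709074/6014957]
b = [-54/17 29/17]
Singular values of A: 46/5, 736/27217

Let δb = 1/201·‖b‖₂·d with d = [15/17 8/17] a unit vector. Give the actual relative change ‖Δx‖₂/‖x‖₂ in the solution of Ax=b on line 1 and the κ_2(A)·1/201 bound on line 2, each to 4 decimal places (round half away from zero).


0.0090
1.6926

from the listed singular values, σ₁ = 46/5, σ_n = 736/27217
κ = σ_max/σ_min = (46/5)/(736/27217) = 340.2125
perturbation bound = 340.2125·1/201 = 1.6926
solve Ax = b  →  x = [28.1449 -68.3955]
2-norm of b is 3.6056; of x, 73.9600
re-solving with b+δb shifts x by Δx of norm 0.6633
realised ‖Δx‖/‖x‖ = 0.0090
realised/bound (from unrounded values) ≈ 0.0053


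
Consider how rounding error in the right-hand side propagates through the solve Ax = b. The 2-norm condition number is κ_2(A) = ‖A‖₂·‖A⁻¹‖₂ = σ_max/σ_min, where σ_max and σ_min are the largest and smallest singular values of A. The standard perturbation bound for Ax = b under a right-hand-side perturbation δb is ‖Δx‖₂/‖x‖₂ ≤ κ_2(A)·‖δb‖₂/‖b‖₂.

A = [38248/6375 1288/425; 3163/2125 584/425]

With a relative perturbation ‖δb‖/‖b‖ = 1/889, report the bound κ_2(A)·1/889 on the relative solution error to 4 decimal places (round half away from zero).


form AᵀA = [2484721/65025 87688/4335; 87688/4335 3200/289] with trace 11089/225 and determinant 3136/225
eigenvalues of AᵀA: λ = (tr ± √(tr²−4·det))/2 = 49, 64/225
κ = σ_max/σ_min = 7/(8/15) = 13.1250
κ_2(A)·‖δb‖/‖b‖ = 0.0148

0.0148


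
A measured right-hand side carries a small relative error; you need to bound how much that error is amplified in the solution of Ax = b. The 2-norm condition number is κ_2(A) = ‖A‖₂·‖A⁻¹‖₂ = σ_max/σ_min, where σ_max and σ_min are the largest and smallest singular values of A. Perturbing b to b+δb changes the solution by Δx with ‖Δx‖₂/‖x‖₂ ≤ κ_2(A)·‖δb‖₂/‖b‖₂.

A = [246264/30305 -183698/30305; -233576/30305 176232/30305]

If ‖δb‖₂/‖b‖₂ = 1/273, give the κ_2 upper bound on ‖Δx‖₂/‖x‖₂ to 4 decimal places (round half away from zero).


form AᵀA = [136984192/1092025 -102736944/1092025; -102736944/1092025 77054308/1092025] with trace 8561540/43681 and determinant 12544/43681
char-poly roots: 196 and 64/43681
so κ_2 = √(196 / (64/43681)) = 365.7500
bound on ‖Δx‖/‖x‖: κ·ε = 365.7500·1/273 = 1.3397

1.3397


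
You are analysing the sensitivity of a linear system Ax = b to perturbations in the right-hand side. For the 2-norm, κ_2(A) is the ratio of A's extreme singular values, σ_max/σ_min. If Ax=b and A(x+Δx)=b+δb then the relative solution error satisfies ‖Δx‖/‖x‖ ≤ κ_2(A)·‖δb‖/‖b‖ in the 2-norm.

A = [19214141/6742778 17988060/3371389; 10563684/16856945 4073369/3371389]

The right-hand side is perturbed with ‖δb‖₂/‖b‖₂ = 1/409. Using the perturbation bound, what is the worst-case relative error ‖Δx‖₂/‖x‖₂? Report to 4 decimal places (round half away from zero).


0.9461

M = AᵀA = [5756065459729/676160844100 539614863666/33808042205; 539614863666/33808042205 202357309681/6761608441]. tr(M)=89937011861/2339656900, det(M)=923521/93586276
eigenvalues of AᵀA: λ = (tr ± √(tr²−4·det))/2 = 961/25, 24025/93586276
κ = σ_max/σ_min = (31/5)/(155/9674) = 386.9600
κ_2(A)·‖δb‖/‖b‖ = 0.9461


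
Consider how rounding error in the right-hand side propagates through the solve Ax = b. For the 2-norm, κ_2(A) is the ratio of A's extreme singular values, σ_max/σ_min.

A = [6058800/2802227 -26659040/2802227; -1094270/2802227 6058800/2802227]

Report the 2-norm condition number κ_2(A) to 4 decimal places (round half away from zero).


form AᵀA = [22549960900/4671312409 -100030788000/4671312409; -100030788000/4671312409 444624313600/4671312409] with trace 277914500/2778889 and determinant 2560000/2778889
char-poly roots: 100 and 25600/2778889
σ_max=√100=10, σ_min=√(25600/2778889)=(160/1667) → κ = 104.1875

104.1875


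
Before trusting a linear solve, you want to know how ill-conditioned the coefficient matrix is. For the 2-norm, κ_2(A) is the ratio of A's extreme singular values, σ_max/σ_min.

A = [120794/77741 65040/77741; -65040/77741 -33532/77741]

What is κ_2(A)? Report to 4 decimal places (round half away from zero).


134.5000

form AᵀA = [65125924/20912329 34731360/20912329; 34731360/20912329 18528016/20912329] with trace 289460/72361 and determinant 64/72361
solving λ² − 289460/72361·λ + 64/72361 = 0 gives λ = 4, 16/72361
σ_max=√4=2, σ_min=√(16/72361)=(4/269) → κ = 134.5000


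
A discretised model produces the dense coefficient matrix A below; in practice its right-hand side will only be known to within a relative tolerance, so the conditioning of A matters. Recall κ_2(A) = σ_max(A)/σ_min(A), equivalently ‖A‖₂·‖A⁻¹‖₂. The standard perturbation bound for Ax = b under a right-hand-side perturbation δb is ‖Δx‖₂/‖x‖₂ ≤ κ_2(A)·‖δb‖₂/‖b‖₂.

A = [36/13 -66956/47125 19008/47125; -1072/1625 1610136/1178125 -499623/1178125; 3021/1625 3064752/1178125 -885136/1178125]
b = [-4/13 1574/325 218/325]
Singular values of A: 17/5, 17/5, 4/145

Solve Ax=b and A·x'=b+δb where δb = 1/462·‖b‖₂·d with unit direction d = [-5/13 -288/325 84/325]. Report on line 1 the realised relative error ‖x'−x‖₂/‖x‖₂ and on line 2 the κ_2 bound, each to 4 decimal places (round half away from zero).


σ_max = 17/5, σ_min = 4/145
κ_2(A) = (17/5) / (4/145) = 123.2500
perturbation bound = 123.2500·1/462 = 0.2668
solve Ax = b  →  x = [-0.2422 -39.8360 -139.4228]
‖b‖ = 4.8990, ‖x‖ = 145.0024
re-solving with b+δb shifts x by Δx of norm 0.3844
realised ‖Δx‖/‖x‖ = 0.0027
so the bound overstates the realised error by a factor of ≈ 100.6349 (computed from the unrounded values)

0.0027
0.2668


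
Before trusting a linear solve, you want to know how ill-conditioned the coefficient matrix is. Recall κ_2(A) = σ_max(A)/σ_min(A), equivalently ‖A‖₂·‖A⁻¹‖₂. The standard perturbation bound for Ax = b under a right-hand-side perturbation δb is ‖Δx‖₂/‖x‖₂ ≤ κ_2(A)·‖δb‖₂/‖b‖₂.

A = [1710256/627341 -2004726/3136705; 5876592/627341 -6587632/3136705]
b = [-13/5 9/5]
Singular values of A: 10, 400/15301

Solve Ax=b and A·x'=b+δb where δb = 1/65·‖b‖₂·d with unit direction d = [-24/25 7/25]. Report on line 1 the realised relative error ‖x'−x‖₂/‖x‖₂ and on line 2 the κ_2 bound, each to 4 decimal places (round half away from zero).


σ_max = 10, σ_min = 400/15301
condition number: 10 ÷ (400/15301) = 382.5250
κ_2(A)·‖δb‖/‖b‖ = 5.8850
solve Ax = b  →  x = [25.2882 111.9366]
‖b‖₂ = 3.1623 and ‖x‖₂ = 114.7575
δb = ε·‖b‖·d = [-0.0467 0.0136]; solving A·Δx = δb gives ‖Δx‖ = 1.8610
dividing the unrounded norms, ‖Δx‖/‖x‖ = 0.0162
so the bound overstates the realised error by a factor of ≈ 362.8952 (computed from the unrounded values)

0.0162
5.8850


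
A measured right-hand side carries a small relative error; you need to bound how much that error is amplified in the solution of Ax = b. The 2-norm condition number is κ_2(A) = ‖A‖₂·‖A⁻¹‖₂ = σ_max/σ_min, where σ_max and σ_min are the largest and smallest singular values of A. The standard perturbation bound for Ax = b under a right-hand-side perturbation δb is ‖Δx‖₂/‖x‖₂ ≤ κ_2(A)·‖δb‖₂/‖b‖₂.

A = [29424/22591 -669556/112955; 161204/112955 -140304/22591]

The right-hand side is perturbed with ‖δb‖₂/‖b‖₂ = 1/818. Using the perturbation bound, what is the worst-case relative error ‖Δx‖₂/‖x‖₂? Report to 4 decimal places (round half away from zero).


0.2555

AᵀA = [56636176/15171025 -10063872/606841; -10063872/606841 1118234896/15171025]; tr = 698912/9025, det = 30976/225625
char-poly roots: 1936/25 and 16/9025
so κ_2 = √((1936/25) / (16/9025)) = 209.0000
κ_2(A)·‖δb‖/‖b‖ = 0.2555


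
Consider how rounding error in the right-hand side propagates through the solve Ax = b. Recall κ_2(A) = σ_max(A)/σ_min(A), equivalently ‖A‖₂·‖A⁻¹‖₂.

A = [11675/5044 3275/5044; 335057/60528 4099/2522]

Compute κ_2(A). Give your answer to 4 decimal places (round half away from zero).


M = AᵀA = [780421321/21678336 9484097/903264; 9484097/903264 461141/150544]. tr(M)=846825625/21678336, det(M)=9765625/346853376
λ_max, λ_min = (846825625/21678336 ± √717060713531640625/469950251728896)/2 = 625/16, 15625/21678336
σ_max=√(625/16)=(25/4), σ_min=√(15625/21678336)=(125/4656) → κ = 232.8000

232.8000


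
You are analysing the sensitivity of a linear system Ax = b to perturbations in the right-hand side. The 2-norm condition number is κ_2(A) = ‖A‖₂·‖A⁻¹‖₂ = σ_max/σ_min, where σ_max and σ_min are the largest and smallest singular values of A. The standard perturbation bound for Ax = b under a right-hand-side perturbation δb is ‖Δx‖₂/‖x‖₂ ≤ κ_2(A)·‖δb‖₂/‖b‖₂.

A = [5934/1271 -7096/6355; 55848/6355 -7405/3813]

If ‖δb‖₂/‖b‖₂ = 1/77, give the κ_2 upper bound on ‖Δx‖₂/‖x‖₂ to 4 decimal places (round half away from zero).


AᵀA = [3999308004/40386025 -179959144/8077205; -179959144/8077205 1824029569/363474225]; tr = 4499441/43245, det = 334084/600625
λ_max, λ_min = (4499441/43245 ± √506020211081449/46753250625)/2 = 2601/25, 1156/216225
κ = σ_max/σ_min = (51/5)/(34/465) = 139.5000
κ_2(A)·‖δb‖/‖b‖ = 1.8117

1.8117


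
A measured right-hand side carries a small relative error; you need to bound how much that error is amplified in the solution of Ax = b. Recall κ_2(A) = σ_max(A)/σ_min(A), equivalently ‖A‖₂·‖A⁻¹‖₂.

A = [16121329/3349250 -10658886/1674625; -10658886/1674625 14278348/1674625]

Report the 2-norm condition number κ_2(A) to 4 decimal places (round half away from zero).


form AᵀA = [28573786070809/448699022500 -9524359503603/112174755625; -9524359503603/112174755625 12699322894804/112174755625] with trace 3174843106001/17947960900 and determinant 1251602884/4486990225
eigenvalues of AᵀA: λ = (tr ± √(tr²−4·det))/2 = 17689/100, 283024/179479609
so κ_2 = √((17689/100) / (283024/179479609)) = 334.9250

334.9250


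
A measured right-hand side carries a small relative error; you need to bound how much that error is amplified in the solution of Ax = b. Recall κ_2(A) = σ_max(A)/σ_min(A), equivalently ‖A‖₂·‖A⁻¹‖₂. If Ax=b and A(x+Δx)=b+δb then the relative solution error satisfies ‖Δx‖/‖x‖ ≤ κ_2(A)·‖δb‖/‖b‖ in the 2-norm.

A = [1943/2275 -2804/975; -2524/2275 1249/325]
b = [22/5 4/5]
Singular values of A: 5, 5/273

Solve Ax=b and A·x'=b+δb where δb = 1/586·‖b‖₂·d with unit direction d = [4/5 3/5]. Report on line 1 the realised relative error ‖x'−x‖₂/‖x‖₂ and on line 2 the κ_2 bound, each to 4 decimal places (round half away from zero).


0.0019
0.4659

from the listed singular values, σ₁ = 5, σ_n = 5/273
κ_2(A) = 5 / (5/273) = 273.0000
κ_2(A)·‖δb‖/‖b‖ = 0.4659
solve Ax = b  →  x = [209.7760 60.7680]
‖b‖₂ = 4.4721 and ‖x‖₂ = 218.4004
δb = ε·‖b‖·d = [0.0061 0.0046]; solving A·Δx = δb gives ‖Δx‖ = 0.4167
dividing the unrounded norms, ‖Δx‖/‖x‖ = 0.0019
realised/bound (from unrounded values) ≈ 0.0041


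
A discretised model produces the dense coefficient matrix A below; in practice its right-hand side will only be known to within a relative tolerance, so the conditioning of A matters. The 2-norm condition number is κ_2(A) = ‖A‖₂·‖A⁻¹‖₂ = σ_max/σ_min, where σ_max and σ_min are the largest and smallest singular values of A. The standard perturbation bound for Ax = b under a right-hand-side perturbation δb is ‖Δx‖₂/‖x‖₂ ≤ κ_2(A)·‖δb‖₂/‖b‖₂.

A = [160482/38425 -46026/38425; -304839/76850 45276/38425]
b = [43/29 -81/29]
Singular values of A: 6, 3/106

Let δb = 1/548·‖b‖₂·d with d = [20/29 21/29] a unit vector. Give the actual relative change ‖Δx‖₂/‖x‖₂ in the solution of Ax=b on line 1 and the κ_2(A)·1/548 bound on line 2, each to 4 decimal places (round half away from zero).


σ_max = 6, σ_min = 3/106
condition number: 6 ÷ (3/106) = 212.0000
bound on ‖Δx‖/‖x‖: κ·ε = 212.0000·1/548 = 0.3869
solve Ax = b  →  x = [-9.4133 -34.0600]
‖b‖ = 3.1623, ‖x‖ = 35.3369
Δx = A⁻¹·δb where δb = 1/548·3.1623·d; ‖Δx‖ = 0.2039
dividing the unrounded norms, ‖Δx‖/‖x‖ = 0.0058
tightness: 0.0058 against a bound of 0.3869 (unrounded ratio ≈ 0.0149)

0.0058
0.3869


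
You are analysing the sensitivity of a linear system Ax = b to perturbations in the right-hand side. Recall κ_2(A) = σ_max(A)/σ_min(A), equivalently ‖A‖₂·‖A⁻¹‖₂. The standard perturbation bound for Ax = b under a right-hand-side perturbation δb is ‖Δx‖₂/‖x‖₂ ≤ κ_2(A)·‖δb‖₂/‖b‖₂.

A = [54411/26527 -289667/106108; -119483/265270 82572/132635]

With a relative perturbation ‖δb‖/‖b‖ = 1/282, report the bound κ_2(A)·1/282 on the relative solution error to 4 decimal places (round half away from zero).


M = AᵀA = [184611469/41860900 -246138417/41860900; -246138417/41860900 1312768849/167443600]. tr(M)=82048589/6697744, det(M)=60025/26790976
solving λ² − 82048589/6697744·λ + 60025/26790976 = 0 gives λ = 49/4, 1225/6697744
so κ_2 = √((49/4) / (1225/6697744)) = 258.8000
perturbation bound = 258.8000·1/282 = 0.9177

0.9177


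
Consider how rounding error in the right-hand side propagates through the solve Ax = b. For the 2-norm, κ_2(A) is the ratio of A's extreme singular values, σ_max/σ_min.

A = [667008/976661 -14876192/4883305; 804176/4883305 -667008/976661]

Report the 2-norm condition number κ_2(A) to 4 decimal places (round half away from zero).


290.5000

AᵀA = [7001303296/14186001025 -6221850624/2837200205; -6221850624/2837200205 138265068544/14186001025]; tr = 17283328/1687805, det = 262144/210975625
char-poly roots: 256/25 and 1024/8439025
so κ_2 = √((256/25) / (1024/8439025)) = 290.5000


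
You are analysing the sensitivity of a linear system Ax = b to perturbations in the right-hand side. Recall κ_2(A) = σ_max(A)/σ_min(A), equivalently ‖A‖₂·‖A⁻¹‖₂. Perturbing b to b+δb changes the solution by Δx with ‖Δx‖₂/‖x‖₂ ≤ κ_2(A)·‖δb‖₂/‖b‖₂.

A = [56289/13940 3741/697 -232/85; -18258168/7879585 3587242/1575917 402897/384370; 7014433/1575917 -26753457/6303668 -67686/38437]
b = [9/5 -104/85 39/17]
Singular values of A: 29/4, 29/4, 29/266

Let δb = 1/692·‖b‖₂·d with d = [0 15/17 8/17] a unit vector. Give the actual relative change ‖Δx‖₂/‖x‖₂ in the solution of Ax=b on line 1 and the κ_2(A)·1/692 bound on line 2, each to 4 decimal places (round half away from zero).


0.0961
0.0961

largest singular value 29/4, smallest 29/266
κ = σ_max/σ_min = (29/4)/(29/266) = 66.5000
worst-case relative error ≤ 66.5000 × 1/692 = 0.0961
solve Ax = b  →  x = [0.3865 -0.0544 -0.1947]
‖b‖₂ = 3.1623 and ‖x‖₂ = 0.4362
with δb = [0.0000 0.0040 0.0022], A·Δx = δb → ‖Δx‖ = 0.0419
relative error = 0.0961
tightness: 0.0961 against a bound of 0.0961; the bound is attained (ratio 1)


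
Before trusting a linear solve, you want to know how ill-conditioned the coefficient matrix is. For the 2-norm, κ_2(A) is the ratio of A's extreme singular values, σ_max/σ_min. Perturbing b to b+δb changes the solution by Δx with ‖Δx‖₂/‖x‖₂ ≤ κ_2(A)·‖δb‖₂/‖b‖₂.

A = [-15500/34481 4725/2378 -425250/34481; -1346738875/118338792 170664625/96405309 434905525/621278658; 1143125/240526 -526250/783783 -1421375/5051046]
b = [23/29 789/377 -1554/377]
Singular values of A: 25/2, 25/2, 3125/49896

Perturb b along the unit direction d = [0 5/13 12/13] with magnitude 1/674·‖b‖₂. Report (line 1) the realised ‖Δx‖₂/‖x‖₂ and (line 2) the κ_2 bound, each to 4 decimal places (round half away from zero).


largest singular value 25/2, smallest 3125/49896
condition number: (25/2) ÷ (3125/49896) = 199.5840
worst-case relative error ≤ 199.5840 × 1/674 = 0.2961
solve Ax = b  →  x = [-7.8940 -46.6792 -7.2971]
‖b‖₂ = 4.6904 and ‖x‖₂ = 47.9010
re-solving with b+δb shifts x by Δx of norm 0.1111
relative error = 0.0023
so the bound overstates the realised error by a factor of ≈ 127.6567 (computed from the unrounded values)

0.0023
0.2961


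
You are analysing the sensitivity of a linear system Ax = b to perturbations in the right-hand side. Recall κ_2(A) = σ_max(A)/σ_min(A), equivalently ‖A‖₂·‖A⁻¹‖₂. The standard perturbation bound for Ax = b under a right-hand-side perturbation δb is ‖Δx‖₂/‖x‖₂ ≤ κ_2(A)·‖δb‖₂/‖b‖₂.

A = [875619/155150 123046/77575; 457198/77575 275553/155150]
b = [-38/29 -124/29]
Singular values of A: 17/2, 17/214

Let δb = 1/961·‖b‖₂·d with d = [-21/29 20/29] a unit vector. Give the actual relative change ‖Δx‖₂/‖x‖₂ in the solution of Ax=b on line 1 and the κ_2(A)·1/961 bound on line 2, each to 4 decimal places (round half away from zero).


0.0023
0.1113

largest singular value 17/2, smallest 17/214
κ_2(A) = (17/2) / (17/214) = 107.0000
worst-case relative error ≤ 107.0000 × 1/961 = 0.1113
solve Ax = b  →  x = [6.5976 -24.3012]
2-norm of b is 4.4721; of x, 25.1809
re-solving with b+δb shifts x by Δx of norm 0.0586
dividing the unrounded norms, ‖Δx‖/‖x‖ = 0.0023
realised/bound (from unrounded values) ≈ 0.0209


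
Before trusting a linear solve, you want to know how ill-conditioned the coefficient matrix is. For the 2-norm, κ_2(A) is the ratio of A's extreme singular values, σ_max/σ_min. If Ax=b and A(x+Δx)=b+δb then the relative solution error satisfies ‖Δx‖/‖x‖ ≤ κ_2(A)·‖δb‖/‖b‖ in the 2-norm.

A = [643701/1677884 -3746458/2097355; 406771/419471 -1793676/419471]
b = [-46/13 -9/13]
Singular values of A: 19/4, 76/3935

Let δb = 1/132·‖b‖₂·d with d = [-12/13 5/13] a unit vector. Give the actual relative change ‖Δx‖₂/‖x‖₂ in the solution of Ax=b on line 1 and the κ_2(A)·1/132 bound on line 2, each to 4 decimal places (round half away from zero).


largest singular value 19/4, smallest 76/3935
κ = σ_max/σ_min = (19/4)/(76/3935) = 245.9375
bound on ‖Δx‖/‖x‖: κ·ε = 245.9375·1/132 = 1.8632
solve Ax = b  →  x = [151.4480 34.5074]
2-norm of b is 3.6056; of x, 155.3295
re-solving with b+δb shifts x by Δx of norm 1.4143
dividing the unrounded norms, ‖Δx‖/‖x‖ = 0.0091
so the bound overstates the realised error by a factor of ≈ 204.6331 (computed from the unrounded values)

0.0091
1.8632


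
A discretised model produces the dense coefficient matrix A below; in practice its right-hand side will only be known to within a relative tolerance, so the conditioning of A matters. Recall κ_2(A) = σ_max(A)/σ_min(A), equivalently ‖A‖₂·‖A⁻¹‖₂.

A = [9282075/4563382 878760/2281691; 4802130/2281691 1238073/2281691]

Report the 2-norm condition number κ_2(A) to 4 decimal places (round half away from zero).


30.7040

M = AᵀA = [212126904225/24761540164 11918841390/6190385041; 11918841390/6190385041 2740836969/6190385041]. tr(M)=132712821/14730244, det(M)=1265625/14730244
char-poly roots: 9 and 140625/14730244
κ = σ_max/σ_min = 3/(375/3838) = 30.7040


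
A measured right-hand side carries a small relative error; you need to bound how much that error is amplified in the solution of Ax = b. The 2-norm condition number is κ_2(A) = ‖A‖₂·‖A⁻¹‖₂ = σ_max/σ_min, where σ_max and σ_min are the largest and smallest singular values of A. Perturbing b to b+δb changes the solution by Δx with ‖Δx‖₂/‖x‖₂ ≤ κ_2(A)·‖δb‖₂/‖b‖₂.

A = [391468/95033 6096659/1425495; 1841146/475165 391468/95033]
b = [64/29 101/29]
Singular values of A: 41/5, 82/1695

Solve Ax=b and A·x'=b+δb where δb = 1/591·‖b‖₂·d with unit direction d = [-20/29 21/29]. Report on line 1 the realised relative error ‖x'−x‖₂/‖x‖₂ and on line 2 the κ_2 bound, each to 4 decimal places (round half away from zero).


largest singular value 41/5, smallest 82/1695
κ = σ_max/σ_min = (41/5)/(82/1695) = 169.5000
κ_2(A)·‖δb‖/‖b‖ = 0.2868
solve Ax = b  →  x = [-14.6320 14.6089]
‖b‖₂ = 4.1231 and ‖x‖₂ = 20.6765
with δb = [-0.0048 0.0051], A·Δx = δb → ‖Δx‖ = 0.1442
relative error = 0.0070
so the bound overstates the realised error by a factor of ≈ 41.1212 (computed from the unrounded values)

0.0070
0.2868


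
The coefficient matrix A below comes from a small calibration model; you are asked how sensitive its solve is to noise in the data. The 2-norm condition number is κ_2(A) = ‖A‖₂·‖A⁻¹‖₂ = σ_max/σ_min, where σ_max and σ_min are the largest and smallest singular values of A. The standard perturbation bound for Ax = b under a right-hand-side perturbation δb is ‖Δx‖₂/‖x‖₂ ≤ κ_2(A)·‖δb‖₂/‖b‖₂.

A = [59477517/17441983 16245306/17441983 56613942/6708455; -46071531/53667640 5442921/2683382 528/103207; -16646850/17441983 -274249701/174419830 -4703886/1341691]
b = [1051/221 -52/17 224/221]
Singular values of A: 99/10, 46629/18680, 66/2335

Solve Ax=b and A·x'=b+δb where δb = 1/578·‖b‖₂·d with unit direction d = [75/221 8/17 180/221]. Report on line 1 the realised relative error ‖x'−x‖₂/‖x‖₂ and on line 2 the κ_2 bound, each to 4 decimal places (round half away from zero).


0.0099
0.6060

largest singular value 99/10, smallest 66/2335
κ = σ_max/σ_min = (99/10)/(66/2335) = 350.2500
worst-case relative error ≤ 350.2500 × 1/578 = 0.6060
solve Ax = b  →  x = [-29.3855 -13.9799 13.9802]
‖b‖ = 5.7446, ‖x‖ = 35.4174
with δb = [0.0034 0.0047 0.0081], A·Δx = δb → ‖Δx‖ = 0.3516
realised ‖Δx‖/‖x‖ = 0.0099
tightness: 0.0099 against a bound of 0.6060 (unrounded ratio ≈ 0.0164)


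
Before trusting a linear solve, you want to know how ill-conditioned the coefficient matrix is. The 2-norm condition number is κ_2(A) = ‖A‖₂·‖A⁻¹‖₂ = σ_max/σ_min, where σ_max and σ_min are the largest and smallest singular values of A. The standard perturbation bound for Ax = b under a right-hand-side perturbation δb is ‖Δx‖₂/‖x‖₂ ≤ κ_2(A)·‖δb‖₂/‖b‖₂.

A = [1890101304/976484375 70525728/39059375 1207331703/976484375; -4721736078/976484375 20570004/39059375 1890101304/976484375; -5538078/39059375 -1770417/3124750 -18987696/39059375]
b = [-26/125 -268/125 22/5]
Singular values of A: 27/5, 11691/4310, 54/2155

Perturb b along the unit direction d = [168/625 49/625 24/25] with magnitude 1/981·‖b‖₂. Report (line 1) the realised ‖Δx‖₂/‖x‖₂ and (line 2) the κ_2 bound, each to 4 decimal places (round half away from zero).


0.0012
0.2197

from the listed singular values, σ₁ = 27/5, σ_n = 54/2155
κ = σ_max/σ_min = (27/5)/(54/2155) = 215.5000
bound on ‖Δx‖/‖x‖: κ·ε = 215.5000·1/981 = 0.2197
solve Ax = b  →  x = [32.5795 -110.6233 110.3783]
‖b‖ = 4.8990, ‖x‖ = 159.6318
re-solving with b+δb shifts x by Δx of norm 0.1993
relative error = 0.0012
realised/bound (from unrounded values) ≈ 0.0057


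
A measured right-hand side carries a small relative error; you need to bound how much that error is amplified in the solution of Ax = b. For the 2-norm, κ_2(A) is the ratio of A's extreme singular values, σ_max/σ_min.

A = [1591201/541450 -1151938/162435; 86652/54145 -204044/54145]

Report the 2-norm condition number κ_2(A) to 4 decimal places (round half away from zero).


275.6250

AᵀA = [67213561/6002500 -24194729/900375; -24194729/900375 34840948/540225]; tr = 4089016849/54022500, det = 2829124/37515625
char-poly roots: 7569/100 and 13456/13505625
κ_2(A) = √(λ_max/λ_min) = √((7569/100) / (13456/13505625)) = 275.6250


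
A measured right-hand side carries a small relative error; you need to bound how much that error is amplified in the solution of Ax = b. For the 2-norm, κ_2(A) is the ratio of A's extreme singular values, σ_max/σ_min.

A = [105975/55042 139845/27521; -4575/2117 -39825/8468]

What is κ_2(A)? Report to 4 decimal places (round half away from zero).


M = AᵀA = [30178125/3602404 71857125/3602404; 71857125/3602404 690779025/14409616]. tr(M)=4801725/85264, det(M)=1265625/341056
solving λ² − 4801725/85264·λ + 1265625/341056 = 0 gives λ = 225/4, 5625/85264
so κ_2 = √((225/4) / (5625/85264)) = 29.2000

29.2000


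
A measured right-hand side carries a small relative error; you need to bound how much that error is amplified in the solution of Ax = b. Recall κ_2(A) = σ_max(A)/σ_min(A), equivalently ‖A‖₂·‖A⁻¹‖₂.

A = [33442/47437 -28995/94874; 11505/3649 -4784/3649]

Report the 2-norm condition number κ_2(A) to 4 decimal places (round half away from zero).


311.5000

AᵀA = [13972669/1338649 -5821875/1338649; -5821875/1338649 9703801/5354596]; tr = 388133/31684, det = 49/31684
eigenvalues of AᵀA: λ = (tr ± √(tr²−4·det))/2 = 49/4, 1/7921
κ_2(A) = √(λ_max/λ_min) = √((49/4) / (1/7921)) = 311.5000


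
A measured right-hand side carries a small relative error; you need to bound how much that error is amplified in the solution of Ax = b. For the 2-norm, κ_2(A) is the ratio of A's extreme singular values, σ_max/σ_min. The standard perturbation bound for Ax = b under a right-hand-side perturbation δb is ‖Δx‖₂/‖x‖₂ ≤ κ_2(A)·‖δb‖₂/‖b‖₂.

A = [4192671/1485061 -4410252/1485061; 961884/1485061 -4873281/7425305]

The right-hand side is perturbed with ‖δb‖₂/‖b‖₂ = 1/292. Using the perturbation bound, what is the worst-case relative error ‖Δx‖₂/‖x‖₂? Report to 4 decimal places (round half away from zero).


0.8555

form AᵀA = [11007561537/1311960841 -57787750944/6559804205; -57787750944/6559804205 303394964481/32799021025] with trace 687971466/39000025 and determinant 194481/39000025
char-poly roots: 441/25 and 441/1560001
σ_max=√(441/25)=(21/5), σ_min=√(441/1560001)=(21/1249) → κ = 249.8000
κ_2(A)·‖δb‖/‖b‖ = 0.8555


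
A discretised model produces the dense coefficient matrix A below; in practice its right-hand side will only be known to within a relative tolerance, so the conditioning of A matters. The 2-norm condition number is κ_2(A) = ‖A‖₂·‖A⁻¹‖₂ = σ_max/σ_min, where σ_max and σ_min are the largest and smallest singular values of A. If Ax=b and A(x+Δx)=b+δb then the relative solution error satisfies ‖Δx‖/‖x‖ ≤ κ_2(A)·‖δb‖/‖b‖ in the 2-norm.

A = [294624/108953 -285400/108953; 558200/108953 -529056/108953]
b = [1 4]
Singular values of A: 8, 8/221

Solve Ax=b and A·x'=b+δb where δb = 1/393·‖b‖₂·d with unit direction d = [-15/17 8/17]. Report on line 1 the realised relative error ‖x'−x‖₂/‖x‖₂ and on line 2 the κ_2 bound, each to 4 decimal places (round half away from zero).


σ_max = 8, σ_min = 8/221
κ = σ_max/σ_min = 8/(8/221) = 221.0000
bound on ‖Δx‖/‖x‖: κ·ε = 221.0000·1/393 = 0.5623
solve Ax = b  →  x = [19.4138 19.6595]
2-norm of b is 4.1231; of x, 27.6295
Δx = A⁻¹·δb where δb = 1/393·4.1231·d; ‖Δx‖ = 0.2898
relative error = 0.0105
realised/bound (from unrounded values) ≈ 0.0187

0.0105
0.5623


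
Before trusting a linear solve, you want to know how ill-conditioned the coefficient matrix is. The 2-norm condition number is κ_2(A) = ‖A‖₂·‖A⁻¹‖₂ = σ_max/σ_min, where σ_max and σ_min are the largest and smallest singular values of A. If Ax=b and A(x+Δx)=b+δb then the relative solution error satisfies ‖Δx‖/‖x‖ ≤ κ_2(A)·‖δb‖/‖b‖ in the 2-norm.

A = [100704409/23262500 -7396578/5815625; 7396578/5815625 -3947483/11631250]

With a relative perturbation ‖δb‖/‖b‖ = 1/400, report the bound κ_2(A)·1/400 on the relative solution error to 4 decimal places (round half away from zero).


M = AᵀA = [17626764559681/865830250000 -642610998351/108228781250; -642610998351/108228781250 375072138361/216457562500]. tr(M)=30603284981/1385328400, det(M)=4879681/221652544
char-poly roots: 2209/100 and 55225/55413136
κ = σ_max/σ_min = (47/10)/(235/7444) = 148.8800
perturbation bound = 148.8800·1/400 = 0.3722

0.3722


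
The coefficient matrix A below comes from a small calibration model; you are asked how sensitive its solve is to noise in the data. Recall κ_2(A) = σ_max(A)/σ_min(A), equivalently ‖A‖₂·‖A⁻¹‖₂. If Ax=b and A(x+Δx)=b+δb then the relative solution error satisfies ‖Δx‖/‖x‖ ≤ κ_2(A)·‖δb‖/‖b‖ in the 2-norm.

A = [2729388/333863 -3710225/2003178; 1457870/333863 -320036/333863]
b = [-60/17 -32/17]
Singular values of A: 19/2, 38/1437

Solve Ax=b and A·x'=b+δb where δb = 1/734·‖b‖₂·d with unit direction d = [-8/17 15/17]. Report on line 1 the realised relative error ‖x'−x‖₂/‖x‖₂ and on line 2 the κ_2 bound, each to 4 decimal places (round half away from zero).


largest singular value 19/2, smallest 38/1437
condition number: (19/2) ÷ (38/1437) = 359.2500
worst-case relative error ≤ 359.2500 × 1/734 = 0.4894
solve Ax = b  →  x = [-0.4108 0.0924]
‖b‖₂ = 4.0000 and ‖x‖₂ = 0.4211
re-solving with b+δb shifts x by Δx of norm 0.2061
realised ‖Δx‖/‖x‖ = 0.4894
tightness: 0.4894 against a bound of 0.4894; the bound is attained (ratio 1)

0.4894
0.4894


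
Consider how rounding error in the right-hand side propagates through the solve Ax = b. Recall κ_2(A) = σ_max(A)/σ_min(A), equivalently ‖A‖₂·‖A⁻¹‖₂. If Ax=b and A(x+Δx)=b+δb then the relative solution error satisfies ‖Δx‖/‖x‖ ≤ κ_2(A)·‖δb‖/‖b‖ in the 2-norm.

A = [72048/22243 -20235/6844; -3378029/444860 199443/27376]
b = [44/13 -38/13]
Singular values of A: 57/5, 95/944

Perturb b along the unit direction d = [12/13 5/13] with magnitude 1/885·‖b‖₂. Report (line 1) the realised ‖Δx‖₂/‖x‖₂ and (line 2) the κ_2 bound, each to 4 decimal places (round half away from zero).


0.0025
0.1280

from the listed singular values, σ₁ = 57/5, σ_n = 95/944
condition number: (57/5) ÷ (95/944) = 113.2800
κ_2(A)·‖δb‖/‖b‖ = 0.1280
solve Ax = b  →  x = [13.9601 14.1493]
‖b‖₂ = 4.4721 and ‖x‖₂ = 19.8768
re-solving with b+δb shifts x by Δx of norm 0.0502
relative error = 0.0025
so the bound overstates the realised error by a factor of ≈ 50.6683 (computed from the unrounded values)


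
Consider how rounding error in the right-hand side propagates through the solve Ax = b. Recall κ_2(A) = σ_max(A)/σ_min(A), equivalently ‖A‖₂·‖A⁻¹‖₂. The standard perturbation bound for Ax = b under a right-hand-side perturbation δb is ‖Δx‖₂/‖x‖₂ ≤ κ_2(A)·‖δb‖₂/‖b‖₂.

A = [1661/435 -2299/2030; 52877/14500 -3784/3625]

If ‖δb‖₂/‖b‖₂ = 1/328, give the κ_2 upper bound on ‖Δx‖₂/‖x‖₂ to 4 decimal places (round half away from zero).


AᵀA = [62726521/2250000 -5335979/656250; -5335979/656250 7264961/3062500]; tr = 5336221/176400, det = 14641/705600
eigenvalues of AᵀA: λ = (tr ± √(tr²−4·det))/2 = 121/4, 121/176400
κ_2(A) = √(λ_max/λ_min) = √((121/4) / (121/176400)) = 210.0000
worst-case relative error ≤ 210.0000 × 1/328 = 0.6402

0.6402
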